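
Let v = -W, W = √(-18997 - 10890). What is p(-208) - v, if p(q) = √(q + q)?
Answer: I*(4*√26 + 11*√247) ≈ 193.27*I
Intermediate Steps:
p(q) = √2*√q (p(q) = √(2*q) = √2*√q)
W = 11*I*√247 (W = √(-29887) = 11*I*√247 ≈ 172.88*I)
v = -11*I*√247 ≈ -172.88*I
p(-208) - v = √2*√(-208) - (-11)*I*√247 = √2*(4*I*√13) + 11*I*√247 = 4*I*√26 + 11*I*√247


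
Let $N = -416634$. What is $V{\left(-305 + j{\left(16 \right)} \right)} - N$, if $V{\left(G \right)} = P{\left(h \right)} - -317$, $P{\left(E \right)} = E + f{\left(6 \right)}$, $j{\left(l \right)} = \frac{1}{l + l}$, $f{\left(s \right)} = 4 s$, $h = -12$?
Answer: $416963$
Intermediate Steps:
$j{\left(l \right)} = \frac{1}{2 l}$
$P{\left(E \right)} = 24 + E$ ($P{\left(E \right)} = E + 4 \cdot 6 = E + 24 = 24 + E$)
$V{\left(G \right)} = 329$ ($V{\left(G \right)} = \left(24 - 12\right) - -317 = 12 + 317 = 329$)
$V{\left(-305 + j{\left(16 \right)} \right)} - N = 329 - -416634 = 329 + 416634 = 416963$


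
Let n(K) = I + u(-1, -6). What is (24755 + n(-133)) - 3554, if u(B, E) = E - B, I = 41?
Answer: 21237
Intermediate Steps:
n(K) = 36 (n(K) = 41 + (-6 - 1*(-1)) = 41 + (-6 + 1) = 41 - 5 = 36)
(24755 + n(-133)) - 3554 = (24755 + 36) - 3554 = 24791 - 3554 = 21237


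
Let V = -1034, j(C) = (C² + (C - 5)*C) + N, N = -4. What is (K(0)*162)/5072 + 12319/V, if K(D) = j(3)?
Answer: -15662369/1311112 ≈ -11.946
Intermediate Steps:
j(C) = -4 + C² + C*(-5 + C) (j(C) = (C² + (C - 5)*C) - 4 = (C² + (-5 + C)*C) - 4 = (C² + C*(-5 + C)) - 4 = -4 + C² + C*(-5 + C))
K(D) = -1 (K(D) = -4 - 5*3 + 2*3² = -4 - 15 + 2*9 = -4 - 15 + 18 = -1)
(K(0)*162)/5072 + 12319/V = -1*162/5072 + 12319/(-1034) = -162*1/5072 + 12319*(-1/1034) = -81/2536 - 12319/1034 = -15662369/1311112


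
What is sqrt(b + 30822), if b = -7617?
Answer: sqrt(23205) ≈ 152.33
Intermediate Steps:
sqrt(b + 30822) = sqrt(-7617 + 30822) = sqrt(23205)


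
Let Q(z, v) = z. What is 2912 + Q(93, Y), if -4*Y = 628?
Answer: 3005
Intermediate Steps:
Y = -157 (Y = -¼*628 = -157)
2912 + Q(93, Y) = 2912 + 93 = 3005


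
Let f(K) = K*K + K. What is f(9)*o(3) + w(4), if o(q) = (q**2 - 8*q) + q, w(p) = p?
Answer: -1076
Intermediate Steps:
o(q) = q**2 - 7*q
f(K) = K + K**2 (f(K) = K**2 + K = K + K**2)
f(9)*o(3) + w(4) = (9*(1 + 9))*(3*(-7 + 3)) + 4 = (9*10)*(3*(-4)) + 4 = 90*(-12) + 4 = -1080 + 4 = -1076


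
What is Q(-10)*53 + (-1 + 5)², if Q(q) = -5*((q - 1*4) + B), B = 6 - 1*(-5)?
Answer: 811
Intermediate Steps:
B = 11 (B = 6 + 5 = 11)
Q(q) = -35 - 5*q (Q(q) = -5*((q - 1*4) + 11) = -5*((q - 4) + 11) = -5*((-4 + q) + 11) = -5*(7 + q) = -35 - 5*q)
Q(-10)*53 + (-1 + 5)² = (-35 - 5*(-10))*53 + (-1 + 5)² = (-35 + 50)*53 + 4² = 15*53 + 16 = 795 + 16 = 811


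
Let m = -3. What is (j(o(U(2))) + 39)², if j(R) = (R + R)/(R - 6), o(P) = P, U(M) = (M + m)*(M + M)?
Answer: 39601/25 ≈ 1584.0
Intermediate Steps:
U(M) = 2*M*(-3 + M) (U(M) = (M - 3)*(M + M) = (-3 + M)*(2*M) = 2*M*(-3 + M))
j(R) = 2*R/(-6 + R) (j(R) = (2*R)/(-6 + R) = 2*R/(-6 + R))
(j(o(U(2))) + 39)² = (2*(2*2*(-3 + 2))/(-6 + 2*2*(-3 + 2)) + 39)² = (2*(2*2*(-1))/(-6 + 2*2*(-1)) + 39)² = (2*(-4)/(-6 - 4) + 39)² = (2*(-4)/(-10) + 39)² = (2*(-4)*(-⅒) + 39)² = (⅘ + 39)² = (199/5)² = 39601/25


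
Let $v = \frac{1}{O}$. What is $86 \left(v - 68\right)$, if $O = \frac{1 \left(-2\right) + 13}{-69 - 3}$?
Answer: $- \frac{70520}{11} \approx -6410.9$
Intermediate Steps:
$O = - \frac{11}{72}$ ($O = \frac{-2 + 13}{-72} = 11 \left(- \frac{1}{72}\right) = - \frac{11}{72} \approx -0.15278$)
$v = - \frac{72}{11}$ ($v = \frac{1}{- \frac{11}{72}} = - \frac{72}{11} \approx -6.5455$)
$86 \left(v - 68\right) = 86 \left(- \frac{72}{11} - 68\right) = 86 \left(- \frac{820}{11}\right) = - \frac{70520}{11}$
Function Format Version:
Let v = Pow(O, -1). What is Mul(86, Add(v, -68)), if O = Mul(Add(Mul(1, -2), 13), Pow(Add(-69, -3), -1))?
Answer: Rational(-70520, 11) ≈ -6410.9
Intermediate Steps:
O = Rational(-11, 72) (O = Mul(Add(-2, 13), Pow(-72, -1)) = Mul(11, Rational(-1, 72)) = Rational(-11, 72) ≈ -0.15278)
v = Rational(-72, 11) (v = Pow(Rational(-11, 72), -1) = Rational(-72, 11) ≈ -6.5455)
Mul(86, Add(v, -68)) = Mul(86, Add(Rational(-72, 11), -68)) = Mul(86, Rational(-820, 11)) = Rational(-70520, 11)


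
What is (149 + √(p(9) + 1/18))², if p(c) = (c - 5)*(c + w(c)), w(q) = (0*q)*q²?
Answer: (894 + √1298)²/36 ≈ 24026.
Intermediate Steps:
w(q) = 0 (w(q) = 0*q² = 0)
p(c) = c*(-5 + c) (p(c) = (c - 5)*(c + 0) = (-5 + c)*c = c*(-5 + c))
(149 + √(p(9) + 1/18))² = (149 + √(9*(-5 + 9) + 1/18))² = (149 + √(9*4 + 1/18))² = (149 + √(36 + 1/18))² = (149 + √(649/18))² = (149 + √1298/6)²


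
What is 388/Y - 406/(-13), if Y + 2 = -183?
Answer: 70066/2405 ≈ 29.133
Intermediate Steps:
Y = -185 (Y = -2 - 183 = -185)
388/Y - 406/(-13) = 388/(-185) - 406/(-13) = 388*(-1/185) - 406*(-1/13) = -388/185 + 406/13 = 70066/2405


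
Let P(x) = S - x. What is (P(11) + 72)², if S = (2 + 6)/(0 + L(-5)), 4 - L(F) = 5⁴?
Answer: 1434364129/385641 ≈ 3719.4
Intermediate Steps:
L(F) = -621 (L(F) = 4 - 1*5⁴ = 4 - 1*625 = 4 - 625 = -621)
S = -8/621 (S = (2 + 6)/(0 - 621) = 8/(-621) = 8*(-1/621) = -8/621 ≈ -0.012882)
P(x) = -8/621 - x
(P(11) + 72)² = ((-8/621 - 1*11) + 72)² = ((-8/621 - 11) + 72)² = (-6839/621 + 72)² = (37873/621)² = 1434364129/385641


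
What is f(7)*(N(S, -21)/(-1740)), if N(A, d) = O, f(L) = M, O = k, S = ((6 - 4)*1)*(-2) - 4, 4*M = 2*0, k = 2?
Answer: 0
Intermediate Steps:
M = 0 (M = (2*0)/4 = (¼)*0 = 0)
S = -8 (S = (2*1)*(-2) - 4 = 2*(-2) - 4 = -4 - 4 = -8)
O = 2
f(L) = 0
N(A, d) = 2
f(7)*(N(S, -21)/(-1740)) = 0*(2/(-1740)) = 0*(2*(-1/1740)) = 0*(-1/870) = 0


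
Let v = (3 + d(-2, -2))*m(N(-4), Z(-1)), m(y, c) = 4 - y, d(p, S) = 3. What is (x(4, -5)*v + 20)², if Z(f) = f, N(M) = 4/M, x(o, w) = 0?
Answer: 400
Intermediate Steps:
v = 30 (v = (3 + 3)*(4 - 4/(-4)) = 6*(4 - 4*(-1)/4) = 6*(4 - 1*(-1)) = 6*(4 + 1) = 6*5 = 30)
(x(4, -5)*v + 20)² = (0*30 + 20)² = (0 + 20)² = 20² = 400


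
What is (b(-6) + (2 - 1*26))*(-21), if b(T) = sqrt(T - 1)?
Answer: 504 - 21*I*sqrt(7) ≈ 504.0 - 55.561*I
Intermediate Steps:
b(T) = sqrt(-1 + T)
(b(-6) + (2 - 1*26))*(-21) = (sqrt(-1 - 6) + (2 - 1*26))*(-21) = (sqrt(-7) + (2 - 26))*(-21) = (I*sqrt(7) - 24)*(-21) = (-24 + I*sqrt(7))*(-21) = 504 - 21*I*sqrt(7)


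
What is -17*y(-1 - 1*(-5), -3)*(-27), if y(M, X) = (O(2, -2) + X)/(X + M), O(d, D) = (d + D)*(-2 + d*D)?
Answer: -1377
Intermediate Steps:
O(d, D) = (-2 + D*d)*(D + d) (O(d, D) = (D + d)*(-2 + D*d) = (-2 + D*d)*(D + d))
y(M, X) = X/(M + X) (y(M, X) = ((-2*(-2) - 2*2 - 2*2² + 2*(-2)²) + X)/(X + M) = ((4 - 4 - 2*4 + 2*4) + X)/(M + X) = ((4 - 4 - 8 + 8) + X)/(M + X) = (0 + X)/(M + X) = X/(M + X))
-17*y(-1 - 1*(-5), -3)*(-27) = -(-51)/((-1 - 1*(-5)) - 3)*(-27) = -(-51)/((-1 + 5) - 3)*(-27) = -(-51)/(4 - 3)*(-27) = -(-51)/1*(-27) = -(-51)*(-27) = -17*(-3)*(-27) = 51*(-27) = -1377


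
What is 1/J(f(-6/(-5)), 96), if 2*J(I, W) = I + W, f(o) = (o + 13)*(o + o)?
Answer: 25/1626 ≈ 0.015375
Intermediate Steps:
f(o) = 2*o*(13 + o) (f(o) = (13 + o)*(2*o) = 2*o*(13 + o))
J(I, W) = I/2 + W/2 (J(I, W) = (I + W)/2 = I/2 + W/2)
1/J(f(-6/(-5)), 96) = 1/((2*(-6/(-5))*(13 - 6/(-5)))/2 + (1/2)*96) = 1/((2*(-6*(-1/5))*(13 - 6*(-1/5)))/2 + 48) = 1/((2*(6/5)*(13 + 6/5))/2 + 48) = 1/((2*(6/5)*(71/5))/2 + 48) = 1/((1/2)*(852/25) + 48) = 1/(426/25 + 48) = 1/(1626/25) = 25/1626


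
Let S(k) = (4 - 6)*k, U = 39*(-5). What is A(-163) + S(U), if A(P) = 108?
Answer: 498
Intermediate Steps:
U = -195
S(k) = -2*k
A(-163) + S(U) = 108 - 2*(-195) = 108 + 390 = 498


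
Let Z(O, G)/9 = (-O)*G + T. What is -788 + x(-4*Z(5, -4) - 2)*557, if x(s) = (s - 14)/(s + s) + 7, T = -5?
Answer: 920504/271 ≈ 3396.7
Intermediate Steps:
Z(O, G) = -45 - 9*G*O (Z(O, G) = 9*((-O)*G - 5) = 9*(-G*O - 5) = 9*(-5 - G*O) = -45 - 9*G*O)
x(s) = 7 + (-14 + s)/(2*s) (x(s) = (-14 + s)/((2*s)) + 7 = (-14 + s)*(1/(2*s)) + 7 = (-14 + s)/(2*s) + 7 = 7 + (-14 + s)/(2*s))
-788 + x(-4*Z(5, -4) - 2)*557 = -788 + (15/2 - 7/(-4*(-45 - 9*(-4)*5) - 2))*557 = -788 + (15/2 - 7/(-4*(-45 + 180) - 2))*557 = -788 + (15/2 - 7/(-4*135 - 2))*557 = -788 + (15/2 - 7/(-540 - 2))*557 = -788 + (15/2 - 7/(-542))*557 = -788 + (15/2 - 7*(-1/542))*557 = -788 + (15/2 + 7/542)*557 = -788 + (2036/271)*557 = -788 + 1134052/271 = 920504/271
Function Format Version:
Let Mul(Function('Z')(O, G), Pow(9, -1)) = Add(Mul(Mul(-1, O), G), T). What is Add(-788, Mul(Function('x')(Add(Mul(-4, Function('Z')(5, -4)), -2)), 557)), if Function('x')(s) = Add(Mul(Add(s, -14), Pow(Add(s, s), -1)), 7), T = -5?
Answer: Rational(920504, 271) ≈ 3396.7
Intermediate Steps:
Function('Z')(O, G) = Add(-45, Mul(-9, G, O)) (Function('Z')(O, G) = Mul(9, Add(Mul(Mul(-1, O), G), -5)) = Mul(9, Add(Mul(-1, G, O), -5)) = Mul(9, Add(-5, Mul(-1, G, O))) = Add(-45, Mul(-9, G, O)))
Function('x')(s) = Add(7, Mul(Rational(1, 2), Pow(s, -1), Add(-14, s))) (Function('x')(s) = Add(Mul(Add(-14, s), Pow(Mul(2, s), -1)), 7) = Add(Mul(Add(-14, s), Mul(Rational(1, 2), Pow(s, -1))), 7) = Add(Mul(Rational(1, 2), Pow(s, -1), Add(-14, s)), 7) = Add(7, Mul(Rational(1, 2), Pow(s, -1), Add(-14, s))))
Add(-788, Mul(Function('x')(Add(Mul(-4, Function('Z')(5, -4)), -2)), 557)) = Add(-788, Mul(Add(Rational(15, 2), Mul(-7, Pow(Add(Mul(-4, Add(-45, Mul(-9, -4, 5))), -2), -1))), 557)) = Add(-788, Mul(Add(Rational(15, 2), Mul(-7, Pow(Add(Mul(-4, Add(-45, 180)), -2), -1))), 557)) = Add(-788, Mul(Add(Rational(15, 2), Mul(-7, Pow(Add(Mul(-4, 135), -2), -1))), 557)) = Add(-788, Mul(Add(Rational(15, 2), Mul(-7, Pow(Add(-540, -2), -1))), 557)) = Add(-788, Mul(Add(Rational(15, 2), Mul(-7, Pow(-542, -1))), 557)) = Add(-788, Mul(Add(Rational(15, 2), Mul(-7, Rational(-1, 542))), 557)) = Add(-788, Mul(Add(Rational(15, 2), Rational(7, 542)), 557)) = Add(-788, Mul(Rational(2036, 271), 557)) = Add(-788, Rational(1134052, 271)) = Rational(920504, 271)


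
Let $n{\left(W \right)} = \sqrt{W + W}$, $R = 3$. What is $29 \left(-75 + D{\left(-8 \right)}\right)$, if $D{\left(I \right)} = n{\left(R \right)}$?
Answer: $-2175 + 29 \sqrt{6} \approx -2104.0$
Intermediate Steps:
$n{\left(W \right)} = \sqrt{2} \sqrt{W}$ ($n{\left(W \right)} = \sqrt{2 W} = \sqrt{2} \sqrt{W}$)
$D{\left(I \right)} = \sqrt{6}$ ($D{\left(I \right)} = \sqrt{2} \sqrt{3} = \sqrt{6}$)
$29 \left(-75 + D{\left(-8 \right)}\right) = 29 \left(-75 + \sqrt{6}\right) = -2175 + 29 \sqrt{6}$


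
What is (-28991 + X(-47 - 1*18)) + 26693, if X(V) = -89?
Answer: -2387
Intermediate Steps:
(-28991 + X(-47 - 1*18)) + 26693 = (-28991 - 89) + 26693 = -29080 + 26693 = -2387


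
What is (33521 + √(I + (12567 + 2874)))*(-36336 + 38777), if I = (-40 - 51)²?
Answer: 81824761 + 2441*√23722 ≈ 8.2201e+7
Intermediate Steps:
I = 8281 (I = (-91)² = 8281)
(33521 + √(I + (12567 + 2874)))*(-36336 + 38777) = (33521 + √(8281 + (12567 + 2874)))*(-36336 + 38777) = (33521 + √(8281 + 15441))*2441 = (33521 + √23722)*2441 = 81824761 + 2441*√23722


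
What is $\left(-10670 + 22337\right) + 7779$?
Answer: $19446$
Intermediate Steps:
$\left(-10670 + 22337\right) + 7779 = 11667 + 7779 = 19446$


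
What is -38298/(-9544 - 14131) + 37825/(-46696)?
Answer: 892856533/1105527800 ≈ 0.80763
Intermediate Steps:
-38298/(-9544 - 14131) + 37825/(-46696) = -38298/(-23675) + 37825*(-1/46696) = -38298*(-1/23675) - 37825/46696 = 38298/23675 - 37825/46696 = 892856533/1105527800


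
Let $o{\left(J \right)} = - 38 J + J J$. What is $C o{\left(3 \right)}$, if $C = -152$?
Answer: $15960$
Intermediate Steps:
$o{\left(J \right)} = J^{2} - 38 J$ ($o{\left(J \right)} = - 38 J + J^{2} = J^{2} - 38 J$)
$C o{\left(3 \right)} = - 152 \cdot 3 \left(-38 + 3\right) = - 152 \cdot 3 \left(-35\right) = \left(-152\right) \left(-105\right) = 15960$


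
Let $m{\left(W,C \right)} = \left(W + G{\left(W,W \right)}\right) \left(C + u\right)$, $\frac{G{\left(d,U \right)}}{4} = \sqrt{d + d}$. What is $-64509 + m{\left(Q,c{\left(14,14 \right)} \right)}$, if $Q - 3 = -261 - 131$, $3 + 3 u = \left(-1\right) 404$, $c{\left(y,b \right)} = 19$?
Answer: $- \frac{57377}{3} - \frac{1400 i \sqrt{778}}{3} \approx -19126.0 - 13017.0 i$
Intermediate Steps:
$u = - \frac{407}{3}$ ($u = -1 + \frac{\left(-1\right) 404}{3} = -1 + \frac{1}{3} \left(-404\right) = -1 - \frac{404}{3} = - \frac{407}{3} \approx -135.67$)
$G{\left(d,U \right)} = 4 \sqrt{2} \sqrt{d}$ ($G{\left(d,U \right)} = 4 \sqrt{d + d} = 4 \sqrt{2 d} = 4 \sqrt{2} \sqrt{d}$)
$Q = -389$ ($Q = 3 - 392 = -389$)
$m{\left(W,C \right)} = \left(- \frac{407}{3} + C\right) \left(W + 4 \sqrt{2} \sqrt{W}\right)$ ($m{\left(W,C \right)} = \left(W + 4 \sqrt{2} \sqrt{W}\right) \left(C - \frac{407}{3}\right) = \left(W + 4 \sqrt{2} \sqrt{W}\right) \left(- \frac{407}{3} + C\right) = \left(- \frac{407}{3} + C\right) \left(W + 4 \sqrt{2} \sqrt{W}\right)$)
$-64509 + m{\left(Q,c{\left(14,14 \right)} \right)} = -64509 + \left(\left(- \frac{407}{3}\right) \left(-389\right) + 19 \left(-389\right) - \frac{1628 \sqrt{2} \sqrt{-389}}{3} + 4 \cdot 19 \sqrt{2} \sqrt{-389}\right) = -64509 + \left(\frac{158323}{3} - 7391 - \frac{1628 \sqrt{2} i \sqrt{389}}{3} + 4 \cdot 19 \sqrt{2} i \sqrt{389}\right) = -64509 + \left(\frac{158323}{3} - 7391 - \frac{1628 i \sqrt{778}}{3} + 76 i \sqrt{778}\right) = -64509 + \left(\frac{136150}{3} - \frac{1400 i \sqrt{778}}{3}\right) = - \frac{57377}{3} - \frac{1400 i \sqrt{778}}{3}$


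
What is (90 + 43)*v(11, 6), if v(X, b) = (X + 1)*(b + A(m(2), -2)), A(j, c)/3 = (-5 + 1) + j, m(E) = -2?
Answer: -19152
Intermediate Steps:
A(j, c) = -12 + 3*j (A(j, c) = 3*((-5 + 1) + j) = 3*(-4 + j) = -12 + 3*j)
v(X, b) = (1 + X)*(-18 + b) (v(X, b) = (X + 1)*(b + (-12 + 3*(-2))) = (1 + X)*(b + (-12 - 6)) = (1 + X)*(b - 18) = (1 + X)*(-18 + b))
(90 + 43)*v(11, 6) = (90 + 43)*(-18 + 6 - 18*11 + 11*6) = 133*(-18 + 6 - 198 + 66) = 133*(-144) = -19152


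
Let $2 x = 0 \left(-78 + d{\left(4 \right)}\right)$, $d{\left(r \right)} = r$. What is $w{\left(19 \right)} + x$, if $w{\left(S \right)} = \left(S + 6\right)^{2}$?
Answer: $625$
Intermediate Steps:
$w{\left(S \right)} = \left(6 + S\right)^{2}$
$x = 0$ ($x = \frac{0 \left(-78 + 4\right)}{2} = \frac{0 \left(-74\right)}{2} = \frac{1}{2} \cdot 0 = 0$)
$w{\left(19 \right)} + x = \left(6 + 19\right)^{2} + 0 = 25^{2} + 0 = 625 + 0 = 625$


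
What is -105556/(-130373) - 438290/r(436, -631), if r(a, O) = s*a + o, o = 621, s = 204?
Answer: -9537411806/2335371549 ≈ -4.0839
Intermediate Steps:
r(a, O) = 621 + 204*a (r(a, O) = 204*a + 621 = 621 + 204*a)
-105556/(-130373) - 438290/r(436, -631) = -105556/(-130373) - 438290/(621 + 204*436) = -105556*(-1/130373) - 438290/(621 + 88944) = 105556/130373 - 438290/89565 = 105556/130373 - 438290*1/89565 = 105556/130373 - 87658/17913 = -9537411806/2335371549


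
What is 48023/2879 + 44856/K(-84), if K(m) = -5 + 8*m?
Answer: -96628853/1949083 ≈ -49.577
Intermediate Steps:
48023/2879 + 44856/K(-84) = 48023/2879 + 44856/(-5 + 8*(-84)) = 48023*(1/2879) + 44856/(-5 - 672) = 48023/2879 + 44856/(-677) = 48023/2879 + 44856*(-1/677) = 48023/2879 - 44856/677 = -96628853/1949083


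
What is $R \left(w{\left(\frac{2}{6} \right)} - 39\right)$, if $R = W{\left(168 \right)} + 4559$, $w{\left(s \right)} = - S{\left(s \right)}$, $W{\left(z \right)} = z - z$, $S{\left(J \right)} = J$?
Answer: $- \frac{537962}{3} \approx -1.7932 \cdot 10^{5}$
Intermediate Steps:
$W{\left(z \right)} = 0$
$w{\left(s \right)} = - s$
$R = 4559$ ($R = 0 + 4559 = 4559$)
$R \left(w{\left(\frac{2}{6} \right)} - 39\right) = 4559 \left(- \frac{2}{6} - 39\right) = 4559 \left(\left(-1\right) \frac{1}{3} - 39\right) = 4559 \left(- \frac{1}{3} - 39\right) = 4559 \left(- \frac{118}{3}\right) = - \frac{537962}{3}$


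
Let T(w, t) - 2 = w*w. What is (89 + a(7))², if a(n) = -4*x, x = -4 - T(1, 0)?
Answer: 13689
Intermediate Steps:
T(w, t) = 2 + w² (T(w, t) = 2 + w*w = 2 + w²)
x = -7 (x = -4 - (2 + 1²) = -4 - (2 + 1) = -4 - 1*3 = -4 - 3 = -7)
a(n) = 28 (a(n) = -4*(-7) = 28)
(89 + a(7))² = (89 + 28)² = 117² = 13689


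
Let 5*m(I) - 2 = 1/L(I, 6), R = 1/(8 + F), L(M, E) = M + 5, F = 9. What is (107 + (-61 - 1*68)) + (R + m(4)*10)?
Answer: -2711/153 ≈ -17.719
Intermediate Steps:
L(M, E) = 5 + M
R = 1/17 (R = 1/(8 + 9) = 1/17 ≈ 0.058824)
m(I) = ⅖ + 1/(5*(5 + I))
(107 + (-61 - 1*68)) + (R + m(4)*10) = (107 + (-61 - 1*68)) + (1/17 + ((11 + 2*4)/(5*(5 + 4)))*10) = (107 + (-61 - 68)) + (1/17 + ((⅕)*(11 + 8)/9)*10) = (107 - 129) + (1/17 + ((⅕)*(⅑)*19)*10) = -22 + (1/17 + (19/45)*10) = -22 + (1/17 + 38/9) = -22 + 655/153 = -2711/153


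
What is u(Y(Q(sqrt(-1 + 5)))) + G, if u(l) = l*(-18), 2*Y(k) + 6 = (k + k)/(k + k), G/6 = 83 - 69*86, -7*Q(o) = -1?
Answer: -35061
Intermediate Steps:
Q(o) = 1/7 (Q(o) = -1/7*(-1) = 1/7)
G = -35106 (G = 6*(83 - 69*86) = 6*(83 - 5934) = 6*(-5851) = -35106)
Y(k) = -5/2 (Y(k) = -3 + ((k + k)/(k + k))/2 = -3 + ((2*k)/((2*k)))/2 = -3 + ((2*k)*(1/(2*k)))/2 = -3 + (1/2)*1 = -3 + 1/2 = -5/2)
u(l) = -18*l
u(Y(Q(sqrt(-1 + 5)))) + G = -18*(-5/2) - 35106 = 45 - 35106 = -35061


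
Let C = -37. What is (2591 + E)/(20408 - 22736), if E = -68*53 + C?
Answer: 175/388 ≈ 0.45103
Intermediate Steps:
E = -3641 (E = -68*53 - 37 = -3604 - 37 = -3641)
(2591 + E)/(20408 - 22736) = (2591 - 3641)/(20408 - 22736) = -1050/(-2328) = -1050*(-1/2328) = 175/388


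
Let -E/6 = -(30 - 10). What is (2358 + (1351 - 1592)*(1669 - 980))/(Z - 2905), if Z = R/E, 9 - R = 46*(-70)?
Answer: 19642920/345371 ≈ 56.875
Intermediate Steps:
R = 3229 (R = 9 - 46*(-70) = 9 - 1*(-3220) = 9 + 3220 = 3229)
E = 120 (E = -(-6)*(30 - 10) = -(-6)*20 = -6*(-20) = 120)
Z = 3229/120 ≈ 26.908
(2358 + (1351 - 1592)*(1669 - 980))/(Z - 2905) = (2358 + (1351 - 1592)*(1669 - 980))/(3229/120 - 2905) = (2358 - 241*689)/(-345371/120) = (2358 - 166049)*(-120/345371) = -163691*(-120/345371) = 19642920/345371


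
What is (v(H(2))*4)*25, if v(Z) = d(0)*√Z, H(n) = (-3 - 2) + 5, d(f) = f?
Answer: 0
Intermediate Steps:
H(n) = 0 (H(n) = -5 + 5 = 0)
v(Z) = 0 (v(Z) = 0*√Z = 0)
(v(H(2))*4)*25 = (0*4)*25 = 0*25 = 0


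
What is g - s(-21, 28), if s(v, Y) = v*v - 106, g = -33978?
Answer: -34313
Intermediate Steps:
s(v, Y) = -106 + v² (s(v, Y) = v² - 106 = -106 + v²)
g - s(-21, 28) = -33978 - (-106 + (-21)²) = -33978 - (-106 + 441) = -33978 - 1*335 = -33978 - 335 = -34313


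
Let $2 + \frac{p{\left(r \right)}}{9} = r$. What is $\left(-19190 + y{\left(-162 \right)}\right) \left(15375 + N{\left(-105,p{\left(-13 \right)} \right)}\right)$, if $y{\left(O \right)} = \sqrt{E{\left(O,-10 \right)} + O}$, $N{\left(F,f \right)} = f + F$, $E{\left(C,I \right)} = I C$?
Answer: $-290440650 + 408645 \sqrt{2} \approx -2.8986 \cdot 10^{8}$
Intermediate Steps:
$E{\left(C,I \right)} = C I$
$p{\left(r \right)} = -18 + 9 r$
$N{\left(F,f \right)} = F + f$
$y{\left(O \right)} = 3 \sqrt{- O}$ ($y{\left(O \right)} = \sqrt{O \left(-10\right) + O} = \sqrt{- 10 O + O} = \sqrt{- 9 O} = 3 \sqrt{- O}$)
$\left(-19190 + y{\left(-162 \right)}\right) \left(15375 + N{\left(-105,p{\left(-13 \right)} \right)}\right) = \left(-19190 + 3 \sqrt{\left(-1\right) \left(-162\right)}\right) \left(15375 + \left(-105 + \left(-18 + 9 \left(-13\right)\right)\right)\right) = \left(-19190 + 3 \sqrt{162}\right) \left(15375 - 240\right) = \left(-19190 + 3 \cdot 9 \sqrt{2}\right) \left(15375 - 240\right) = \left(-19190 + 27 \sqrt{2}\right) \left(15375 - 240\right) = \left(-19190 + 27 \sqrt{2}\right) 15135 = -290440650 + 408645 \sqrt{2}$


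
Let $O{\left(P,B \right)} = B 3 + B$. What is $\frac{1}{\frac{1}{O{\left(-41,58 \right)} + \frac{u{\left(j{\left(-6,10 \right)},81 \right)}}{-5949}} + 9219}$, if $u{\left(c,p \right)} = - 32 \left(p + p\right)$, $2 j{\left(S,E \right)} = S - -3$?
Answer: $\frac{153928}{1419062893} \approx 0.00010847$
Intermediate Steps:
$O{\left(P,B \right)} = 4 B$ ($O{\left(P,B \right)} = 3 B + B = 4 B$)
$j{\left(S,E \right)} = \frac{3}{2} + \frac{S}{2}$ ($j{\left(S,E \right)} = \frac{S - -3}{2} = \frac{S + 3}{2} = \frac{3 + S}{2} = \frac{3}{2} + \frac{S}{2}$)
$u{\left(c,p \right)} = - 64 p$ ($u{\left(c,p \right)} = - 32 \cdot 2 p = - 64 p$)
$\frac{1}{\frac{1}{O{\left(-41,58 \right)} + \frac{u{\left(j{\left(-6,10 \right)},81 \right)}}{-5949}} + 9219} = \frac{1}{\frac{1}{4 \cdot 58 + \frac{\left(-64\right) 81}{-5949}} + 9219} = \frac{1}{\frac{1}{232 - - \frac{576}{661}} + 9219} = \frac{1}{\frac{1}{232 + \frac{576}{661}} + 9219} = \frac{1}{\frac{1}{\frac{153928}{661}} + 9219} = \frac{1}{\frac{661}{153928} + 9219} = \frac{1}{\frac{1419062893}{153928}} = \frac{153928}{1419062893}$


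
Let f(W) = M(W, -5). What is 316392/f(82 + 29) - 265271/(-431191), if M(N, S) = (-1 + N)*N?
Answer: 23277390297/877473685 ≈ 26.528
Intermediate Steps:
M(N, S) = N*(-1 + N)
f(W) = W*(-1 + W)
316392/f(82 + 29) - 265271/(-431191) = 316392/(((82 + 29)*(-1 + (82 + 29)))) - 265271/(-431191) = 316392/((111*(-1 + 111))) - 265271*(-1/431191) = 316392/((111*110)) + 265271/431191 = 316392/12210 + 265271/431191 = 316392*(1/12210) + 265271/431191 = 52732/2035 + 265271/431191 = 23277390297/877473685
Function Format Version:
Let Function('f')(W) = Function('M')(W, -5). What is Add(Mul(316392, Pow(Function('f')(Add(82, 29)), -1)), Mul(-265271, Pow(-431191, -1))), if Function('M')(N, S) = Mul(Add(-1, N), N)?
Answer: Rational(23277390297, 877473685) ≈ 26.528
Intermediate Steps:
Function('M')(N, S) = Mul(N, Add(-1, N))
Function('f')(W) = Mul(W, Add(-1, W))
Add(Mul(316392, Pow(Function('f')(Add(82, 29)), -1)), Mul(-265271, Pow(-431191, -1))) = Add(Mul(316392, Pow(Mul(Add(82, 29), Add(-1, Add(82, 29))), -1)), Mul(-265271, Pow(-431191, -1))) = Add(Mul(316392, Pow(Mul(111, Add(-1, 111)), -1)), Mul(-265271, Rational(-1, 431191))) = Add(Mul(316392, Pow(Mul(111, 110), -1)), Rational(265271, 431191)) = Add(Mul(316392, Pow(12210, -1)), Rational(265271, 431191)) = Add(Mul(316392, Rational(1, 12210)), Rational(265271, 431191)) = Add(Rational(52732, 2035), Rational(265271, 431191)) = Rational(23277390297, 877473685)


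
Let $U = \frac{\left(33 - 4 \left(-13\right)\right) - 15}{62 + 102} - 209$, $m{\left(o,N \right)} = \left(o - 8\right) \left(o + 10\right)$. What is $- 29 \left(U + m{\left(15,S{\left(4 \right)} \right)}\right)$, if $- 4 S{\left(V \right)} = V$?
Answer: $\frac{79837}{82} \approx 973.62$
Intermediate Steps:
$S{\left(V \right)} = - \frac{V}{4}$
$m{\left(o,N \right)} = \left(-8 + o\right) \left(10 + o\right)$
$U = - \frac{17103}{82}$ ($U = \frac{\left(33 - -52\right) - 15}{164} - 209 = \left(\left(33 + 52\right) - 15\right) \frac{1}{164} - 209 = \left(85 - 15\right) \frac{1}{164} - 209 = 70 \cdot \frac{1}{164} - 209 = \frac{35}{82} - 209 = - \frac{17103}{82} \approx -208.57$)
$- 29 \left(U + m{\left(15,S{\left(4 \right)} \right)}\right) = - 29 \left(- \frac{17103}{82} + \left(-80 + 15^{2} + 2 \cdot 15\right)\right) = - 29 \left(- \frac{17103}{82} + \left(-80 + 225 + 30\right)\right) = - 29 \left(- \frac{17103}{82} + 175\right) = \left(-29\right) \left(- \frac{2753}{82}\right) = \frac{79837}{82}$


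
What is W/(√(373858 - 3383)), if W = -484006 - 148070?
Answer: -632076*√14819/74095 ≈ -1038.5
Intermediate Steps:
W = -632076
W/(√(373858 - 3383)) = -632076/√(373858 - 3383) = -632076*√14819/74095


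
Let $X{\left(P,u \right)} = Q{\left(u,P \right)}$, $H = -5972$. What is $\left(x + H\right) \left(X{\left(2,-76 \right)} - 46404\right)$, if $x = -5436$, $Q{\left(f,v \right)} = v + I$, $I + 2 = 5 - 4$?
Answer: $529365424$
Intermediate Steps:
$I = -1$ ($I = -2 + \left(5 - 4\right) = -2 + 1 = -1$)
$Q{\left(f,v \right)} = -1 + v$ ($Q{\left(f,v \right)} = v - 1 = -1 + v$)
$X{\left(P,u \right)} = -1 + P$
$\left(x + H\right) \left(X{\left(2,-76 \right)} - 46404\right) = \left(-5436 - 5972\right) \left(\left(-1 + 2\right) - 46404\right) = - 11408 \left(1 - 46404\right) = \left(-11408\right) \left(-46403\right) = 529365424$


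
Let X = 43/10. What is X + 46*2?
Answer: 963/10 ≈ 96.300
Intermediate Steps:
X = 43/10 (X = 43*(1/10) = 43/10 ≈ 4.3000)
X + 46*2 = 43/10 + 46*2 = 43/10 + 92 = 963/10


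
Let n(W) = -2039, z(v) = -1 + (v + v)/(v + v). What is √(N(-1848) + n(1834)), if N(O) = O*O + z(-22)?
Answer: √3413065 ≈ 1847.4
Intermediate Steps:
z(v) = 0 (z(v) = -1 + (2*v)/((2*v)) = -1 + (2*v)*(1/(2*v)) = -1 + 1 = 0)
N(O) = O² (N(O) = O*O + 0 = O² + 0 = O²)
√(N(-1848) + n(1834)) = √((-1848)² - 2039) = √(3415104 - 2039) = √3413065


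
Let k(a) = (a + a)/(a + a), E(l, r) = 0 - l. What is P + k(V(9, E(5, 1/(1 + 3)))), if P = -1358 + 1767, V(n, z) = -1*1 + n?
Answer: 410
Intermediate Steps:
E(l, r) = -l
V(n, z) = -1 + n
P = 409
k(a) = 1 (k(a) = (2*a)/((2*a)) = (2*a)*(1/(2*a)) = 1)
P + k(V(9, E(5, 1/(1 + 3)))) = 409 + 1 = 410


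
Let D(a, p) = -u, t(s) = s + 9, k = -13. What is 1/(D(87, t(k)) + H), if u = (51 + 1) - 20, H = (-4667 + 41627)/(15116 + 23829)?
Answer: -7789/241856 ≈ -0.032205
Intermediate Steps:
t(s) = 9 + s
H = 7392/7789 (H = 36960/38945 = 36960*(1/38945) = 7392/7789 ≈ 0.94903)
u = 32 (u = 52 - 20 = 32)
D(a, p) = -32 (D(a, p) = -1*32 = -32)
1/(D(87, t(k)) + H) = 1/(-32 + 7392/7789) = 1/(-241856/7789) = -7789/241856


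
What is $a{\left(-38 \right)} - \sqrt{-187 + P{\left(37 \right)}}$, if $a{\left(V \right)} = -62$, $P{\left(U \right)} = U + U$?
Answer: $-62 - i \sqrt{113} \approx -62.0 - 10.63 i$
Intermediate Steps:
$P{\left(U \right)} = 2 U$
$a{\left(-38 \right)} - \sqrt{-187 + P{\left(37 \right)}} = -62 - \sqrt{-187 + 2 \cdot 37} = -62 - \sqrt{-187 + 74} = -62 - \sqrt{-113} = -62 - i \sqrt{113}$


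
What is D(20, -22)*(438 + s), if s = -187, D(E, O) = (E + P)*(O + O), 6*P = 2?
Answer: -673684/3 ≈ -2.2456e+5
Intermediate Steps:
P = ⅓ (P = (⅙)*2 = ⅓ ≈ 0.33333)
D(E, O) = 2*O*(⅓ + E) (D(E, O) = (E + ⅓)*(O + O) = (⅓ + E)*(2*O) = 2*O*(⅓ + E))
D(20, -22)*(438 + s) = ((⅔)*(-22)*(1 + 3*20))*(438 - 187) = ((⅔)*(-22)*(1 + 60))*251 = ((⅔)*(-22)*61)*251 = -2684/3*251 = -673684/3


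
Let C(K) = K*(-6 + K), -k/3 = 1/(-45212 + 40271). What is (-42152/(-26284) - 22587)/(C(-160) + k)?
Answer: -244429028433/287443933291 ≈ -0.85035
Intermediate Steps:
k = 1/1647 (k = -3/(-45212 + 40271) = -3/(-4941) = -3*(-1/4941) = 1/1647 ≈ 0.00060716)
(-42152/(-26284) - 22587)/(C(-160) + k) = (-42152/(-26284) - 22587)/(-160*(-6 - 160) + 1/1647) = (-42152*(-1/26284) - 22587)/(-160*(-166) + 1/1647) = (10538/6571 - 22587)/(26560 + 1/1647) = -148408639/(6571*43744321/1647) = -148408639/6571*1647/43744321 = -244429028433/287443933291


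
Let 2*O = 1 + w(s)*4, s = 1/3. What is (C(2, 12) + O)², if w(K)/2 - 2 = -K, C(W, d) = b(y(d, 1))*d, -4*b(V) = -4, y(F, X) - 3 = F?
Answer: 13225/36 ≈ 367.36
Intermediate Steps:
y(F, X) = 3 + F
b(V) = 1 (b(V) = -¼*(-4) = 1)
s = ⅓ ≈ 0.33333
C(W, d) = d (C(W, d) = 1*d = d)
w(K) = 4 - 2*K (w(K) = 4 + 2*(-K) = 4 - 2*K)
O = 43/6 (O = (1 + (4 - 2*⅓)*4)/2 = (1 + (4 - ⅔)*4)/2 = (1 + (10/3)*4)/2 = (1 + 40/3)/2 = (½)*(43/3) = 43/6 ≈ 7.1667)
(C(2, 12) + O)² = (12 + 43/6)² = (115/6)² = 13225/36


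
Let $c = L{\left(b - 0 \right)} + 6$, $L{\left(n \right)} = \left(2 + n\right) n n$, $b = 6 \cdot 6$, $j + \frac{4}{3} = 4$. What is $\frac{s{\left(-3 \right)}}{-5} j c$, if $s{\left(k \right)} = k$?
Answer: $\frac{394032}{5} \approx 78806.0$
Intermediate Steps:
$j = \frac{8}{3}$ ($j = - \frac{4}{3} + 4 = \frac{8}{3} \approx 2.6667$)
$b = 36$
$L{\left(n \right)} = n^{2} \left(2 + n\right)$ ($L{\left(n \right)} = n \left(2 + n\right) n = n^{2} \left(2 + n\right)$)
$c = 49254$ ($c = \left(36 - 0\right)^{2} \left(2 + \left(36 - 0\right)\right) + 6 = \left(36 + 0\right)^{2} \left(2 + \left(36 + 0\right)\right) + 6 = 36^{2} \left(2 + 36\right) + 6 = 1296 \cdot 38 + 6 = 49248 + 6 = 49254$)
$\frac{s{\left(-3 \right)}}{-5} j c = - \frac{3}{-5} \cdot \frac{8}{3} \cdot 49254 = \left(-3\right) \left(- \frac{1}{5}\right) \frac{8}{3} \cdot 49254 = \frac{3}{5} \cdot \frac{8}{3} \cdot 49254 = \frac{8}{5} \cdot 49254 = \frac{394032}{5}$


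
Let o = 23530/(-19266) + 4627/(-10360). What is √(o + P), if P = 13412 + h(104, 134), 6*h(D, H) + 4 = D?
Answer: √448576268147670/182780 ≈ 115.87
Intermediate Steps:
o = -1829201/1096680 (o = 23530*(-1/19266) + 4627*(-1/10360) = -905/741 - 661/1480 = -1829201/1096680 ≈ -1.6679)
h(D, H) = -⅔ + D/6
P = 40286/3 (P = 13412 + (-⅔ + (⅙)*104) = 13412 + (-⅔ + 52/3) = 13412 + 50/3 = 40286/3 ≈ 13429.)
√(o + P) = √(-1829201/1096680 + 40286/3) = √(4908373653/365560) = √448576268147670/182780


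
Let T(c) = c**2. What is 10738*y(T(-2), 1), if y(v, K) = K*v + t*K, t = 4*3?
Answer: 171808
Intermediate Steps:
t = 12
y(v, K) = 12*K + K*v (y(v, K) = K*v + 12*K = 12*K + K*v)
10738*y(T(-2), 1) = 10738*(1*(12 + (-2)**2)) = 10738*(1*(12 + 4)) = 10738*(1*16) = 10738*16 = 171808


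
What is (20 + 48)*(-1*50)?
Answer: -3400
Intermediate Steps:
(20 + 48)*(-1*50) = 68*(-50) = -3400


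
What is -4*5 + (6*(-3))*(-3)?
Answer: 34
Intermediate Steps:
-4*5 + (6*(-3))*(-3) = -20 - 18*(-3) = -20 + 54 = 34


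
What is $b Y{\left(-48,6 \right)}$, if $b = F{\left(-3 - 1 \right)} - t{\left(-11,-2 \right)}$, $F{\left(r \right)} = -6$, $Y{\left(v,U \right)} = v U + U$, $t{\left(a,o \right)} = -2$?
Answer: $1128$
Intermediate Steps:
$Y{\left(v,U \right)} = U + U v$ ($Y{\left(v,U \right)} = U v + U = U + U v$)
$b = -4$ ($b = -6 - -2 = -6 + 2 = -4$)
$b Y{\left(-48,6 \right)} = - 4 \cdot 6 \left(1 - 48\right) = - 4 \cdot 6 \left(-47\right) = \left(-4\right) \left(-282\right) = 1128$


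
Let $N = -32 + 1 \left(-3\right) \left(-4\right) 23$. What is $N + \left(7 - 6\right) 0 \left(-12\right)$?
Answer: $244$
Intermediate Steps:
$N = 244$ ($N = -32 + \left(-3\right) \left(-4\right) 23 = -32 + 12 \cdot 23 = -32 + 276 = 244$)
$N + \left(7 - 6\right) 0 \left(-12\right) = 244 + \left(7 - 6\right) 0 \left(-12\right) = 244 + 1 \cdot 0 \left(-12\right) = 244 + 0 \left(-12\right) = 244 + 0 = 244$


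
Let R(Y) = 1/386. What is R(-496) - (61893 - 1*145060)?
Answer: 32102463/386 ≈ 83167.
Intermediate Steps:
R(Y) = 1/386
R(-496) - (61893 - 1*145060) = 1/386 - (61893 - 1*145060) = 1/386 - (61893 - 145060) = 1/386 - 1*(-83167) = 1/386 + 83167 = 32102463/386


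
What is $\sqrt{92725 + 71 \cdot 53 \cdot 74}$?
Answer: $3 \sqrt{41243} \approx 609.25$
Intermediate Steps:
$\sqrt{92725 + 71 \cdot 53 \cdot 74} = \sqrt{92725 + 3763 \cdot 74} = \sqrt{92725 + 278462} = \sqrt{371187} = 3 \sqrt{41243}$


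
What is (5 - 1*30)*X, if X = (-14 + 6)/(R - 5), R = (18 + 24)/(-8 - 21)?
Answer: -5800/187 ≈ -31.016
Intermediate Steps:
R = -42/29 (R = 42/(-29) = 42*(-1/29) = -42/29 ≈ -1.4483)
X = 232/187 (X = (-14 + 6)/(-42/29 - 5) = -8/(-187/29) = -8*(-29/187) = 232/187 ≈ 1.2406)
(5 - 1*30)*X = (5 - 1*30)*(232/187) = (5 - 30)*(232/187) = -25*232/187 = -5800/187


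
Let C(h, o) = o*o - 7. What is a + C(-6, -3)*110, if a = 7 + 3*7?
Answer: 248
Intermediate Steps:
C(h, o) = -7 + o² (C(h, o) = o² - 7 = -7 + o²)
a = 28 (a = 7 + 21 = 28)
a + C(-6, -3)*110 = 28 + (-7 + (-3)²)*110 = 28 + (-7 + 9)*110 = 28 + 2*110 = 28 + 220 = 248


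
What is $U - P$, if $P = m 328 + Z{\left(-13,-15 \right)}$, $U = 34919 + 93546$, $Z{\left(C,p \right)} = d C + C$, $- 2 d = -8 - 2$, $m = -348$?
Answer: $242687$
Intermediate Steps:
$d = 5$ ($d = - \frac{-8 - 2}{2} = \left(- \frac{1}{2}\right) \left(-10\right) = 5$)
$Z{\left(C,p \right)} = 6 C$ ($Z{\left(C,p \right)} = 5 C + C = 6 C$)
$U = 128465$
$P = -114222$ ($P = \left(-348\right) 328 + 6 \left(-13\right) = -114144 - 78 = -114222$)
$U - P = 128465 - -114222 = 128465 + 114222 = 242687$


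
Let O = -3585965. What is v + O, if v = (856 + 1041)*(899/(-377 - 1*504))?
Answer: -3160940568/881 ≈ -3.5879e+6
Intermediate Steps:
v = -1705403/881 (v = 1897*(899/(-377 - 504)) = 1897*(899/(-881)) = 1897*(899*(-1/881)) = 1897*(-899/881) = -1705403/881 ≈ -1935.8)
v + O = -1705403/881 - 3585965 = -3160940568/881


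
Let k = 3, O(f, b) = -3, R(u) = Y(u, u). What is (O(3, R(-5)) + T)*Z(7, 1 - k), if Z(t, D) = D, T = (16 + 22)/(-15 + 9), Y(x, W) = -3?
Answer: 56/3 ≈ 18.667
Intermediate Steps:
R(u) = -3
T = -19/3 (T = 38/(-6) = 38*(-1/6) = -19/3 ≈ -6.3333)
(O(3, R(-5)) + T)*Z(7, 1 - k) = (-3 - 19/3)*(1 - 1*3) = -28*(1 - 3)/3 = -28/3*(-2) = 56/3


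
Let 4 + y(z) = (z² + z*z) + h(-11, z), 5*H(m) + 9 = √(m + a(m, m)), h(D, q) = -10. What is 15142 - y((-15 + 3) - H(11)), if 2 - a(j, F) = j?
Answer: 373694/25 - 204*√2/25 ≈ 14936.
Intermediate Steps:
a(j, F) = 2 - j
H(m) = -9/5 + √2/5 (H(m) = -9/5 + √(m + (2 - m))/5 = -9/5 + √2/5)
y(z) = -14 + 2*z² (y(z) = -4 + ((z² + z*z) - 10) = -4 + ((z² + z²) - 10) = -4 + (2*z² - 10) = -4 + (-10 + 2*z²) = -14 + 2*z²)
15142 - y((-15 + 3) - H(11)) = 15142 - (-14 + 2*((-15 + 3) - (-9/5 + √2/5))²) = 15142 - (-14 + 2*(-12 + (9/5 - √2/5))²) = 15142 - (-14 + 2*(-51/5 - √2/5)²) = 15142 + (14 - 2*(-51/5 - √2/5)²) = 15156 - 2*(-51/5 - √2/5)²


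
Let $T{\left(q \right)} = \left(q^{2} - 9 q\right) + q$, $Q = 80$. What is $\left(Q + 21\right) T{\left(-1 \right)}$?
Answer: $909$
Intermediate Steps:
$T{\left(q \right)} = q^{2} - 8 q$
$\left(Q + 21\right) T{\left(-1 \right)} = \left(80 + 21\right) \left(- (-8 - 1)\right) = 101 \left(\left(-1\right) \left(-9\right)\right) = 101 \cdot 9 = 909$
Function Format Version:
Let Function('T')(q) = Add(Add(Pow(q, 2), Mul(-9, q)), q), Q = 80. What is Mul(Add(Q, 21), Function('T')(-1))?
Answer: 909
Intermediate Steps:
Function('T')(q) = Add(Pow(q, 2), Mul(-8, q))
Mul(Add(Q, 21), Function('T')(-1)) = Mul(Add(80, 21), Mul(-1, Add(-8, -1))) = Mul(101, Mul(-1, -9)) = Mul(101, 9) = 909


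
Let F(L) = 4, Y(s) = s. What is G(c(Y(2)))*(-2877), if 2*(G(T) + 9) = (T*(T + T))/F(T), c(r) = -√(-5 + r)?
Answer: 112203/4 ≈ 28051.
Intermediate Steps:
G(T) = -9 + T²/4 (G(T) = -9 + ((T*(T + T))/4)/2 = -9 + ((T*(2*T))*(¼))/2 = -9 + ((2*T²)*(¼))/2 = -9 + (T²/2)/2 = -9 + T²/4)
G(c(Y(2)))*(-2877) = (-9 + (-√(-5 + 2))²/4)*(-2877) = (-9 + (-√(-3))²/4)*(-2877) = (-9 + (-I*√3)²/4)*(-2877) = (-9 + (¼)*(-3))*(-2877) = (-9 - ¾)*(-2877) = -39/4*(-2877) = 112203/4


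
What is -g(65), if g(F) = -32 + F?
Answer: -33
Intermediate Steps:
-g(65) = -(-32 + 65) = -1*33 = -33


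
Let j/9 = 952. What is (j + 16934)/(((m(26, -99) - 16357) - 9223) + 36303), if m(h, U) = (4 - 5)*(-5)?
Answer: 12751/5364 ≈ 2.3771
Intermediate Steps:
m(h, U) = 5 (m(h, U) = -1*(-5) = 5)
j = 8568 (j = 9*952 = 8568)
(j + 16934)/(((m(26, -99) - 16357) - 9223) + 36303) = (8568 + 16934)/(((5 - 16357) - 9223) + 36303) = 25502/((-16352 - 9223) + 36303) = 25502/(-25575 + 36303) = 25502/10728 = 25502*(1/10728) = 12751/5364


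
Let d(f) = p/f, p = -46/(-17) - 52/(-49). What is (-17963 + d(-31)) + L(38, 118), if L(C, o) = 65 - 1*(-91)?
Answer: -459833299/25823 ≈ -17807.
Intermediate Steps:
p = 3138/833 (p = -46*(-1/17) - 52*(-1/49) = 46/17 + 52/49 = 3138/833 ≈ 3.7671)
L(C, o) = 156 (L(C, o) = 65 + 91 = 156)
d(f) = 3138/(833*f)
(-17963 + d(-31)) + L(38, 118) = (-17963 + (3138/833)/(-31)) + 156 = (-17963 + (3138/833)*(-1/31)) + 156 = (-17963 - 3138/25823) + 156 = -463861687/25823 + 156 = -459833299/25823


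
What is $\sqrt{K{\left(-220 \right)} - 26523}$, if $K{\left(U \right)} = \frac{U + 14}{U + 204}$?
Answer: $\frac{i \sqrt{424162}}{4} \approx 162.82 i$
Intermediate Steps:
$K{\left(U \right)} = \frac{14 + U}{204 + U}$
$\sqrt{K{\left(-220 \right)} - 26523} = \sqrt{\frac{14 - 220}{204 - 220} - 26523} = \sqrt{\frac{1}{-16} \left(-206\right) - 26523} = \sqrt{\left(- \frac{1}{16}\right) \left(-206\right) - 26523} = \sqrt{\frac{103}{8} - 26523} = \sqrt{- \frac{212081}{8}} = \frac{i \sqrt{424162}}{4}$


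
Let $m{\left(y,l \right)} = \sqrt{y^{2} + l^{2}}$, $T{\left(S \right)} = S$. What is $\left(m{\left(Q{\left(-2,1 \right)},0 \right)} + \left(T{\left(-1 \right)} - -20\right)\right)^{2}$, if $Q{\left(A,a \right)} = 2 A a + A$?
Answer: $625$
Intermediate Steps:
$Q{\left(A,a \right)} = A + 2 A a$ ($Q{\left(A,a \right)} = 2 A a + A = A + 2 A a$)
$m{\left(y,l \right)} = \sqrt{l^{2} + y^{2}}$
$\left(m{\left(Q{\left(-2,1 \right)},0 \right)} + \left(T{\left(-1 \right)} - -20\right)\right)^{2} = \left(\sqrt{0^{2} + \left(- 2 \left(1 + 2 \cdot 1\right)\right)^{2}} - -19\right)^{2} = \left(\sqrt{0 + \left(- 2 \left(1 + 2\right)\right)^{2}} + \left(-1 + 20\right)\right)^{2} = \left(\sqrt{0 + \left(\left(-2\right) 3\right)^{2}} + 19\right)^{2} = \left(\sqrt{0 + \left(-6\right)^{2}} + 19\right)^{2} = \left(\sqrt{0 + 36} + 19\right)^{2} = \left(\sqrt{36} + 19\right)^{2} = \left(6 + 19\right)^{2} = 25^{2} = 625$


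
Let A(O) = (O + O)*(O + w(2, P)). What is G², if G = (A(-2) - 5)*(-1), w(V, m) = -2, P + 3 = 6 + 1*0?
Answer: 121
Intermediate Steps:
P = 3 (P = -3 + (6 + 1*0) = -3 + (6 + 0) = -3 + 6 = 3)
A(O) = 2*O*(-2 + O) (A(O) = (O + O)*(O - 2) = (2*O)*(-2 + O) = 2*O*(-2 + O))
G = -11 (G = (2*(-2)*(-2 - 2) - 5)*(-1) = (2*(-2)*(-4) - 5)*(-1) = (16 - 5)*(-1) = 11*(-1) = -11)
G² = (-11)² = 121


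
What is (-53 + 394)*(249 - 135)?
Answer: 38874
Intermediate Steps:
(-53 + 394)*(249 - 135) = 341*114 = 38874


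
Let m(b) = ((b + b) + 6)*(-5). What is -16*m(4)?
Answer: 1120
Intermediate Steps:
m(b) = -30 - 10*b (m(b) = (2*b + 6)*(-5) = (6 + 2*b)*(-5) = -30 - 10*b)
-16*m(4) = -16*(-30 - 10*4) = -16*(-30 - 40) = -16*(-70) = 1120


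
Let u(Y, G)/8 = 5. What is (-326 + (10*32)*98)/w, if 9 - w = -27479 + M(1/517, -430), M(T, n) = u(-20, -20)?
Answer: 15517/13724 ≈ 1.1306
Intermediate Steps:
u(Y, G) = 40 (u(Y, G) = 8*5 = 40)
M(T, n) = 40
w = 27448 (w = 9 - (-27479 + 40) = 9 - 1*(-27439) = 9 + 27439 = 27448)
(-326 + (10*32)*98)/w = (-326 + (10*32)*98)/27448 = (-326 + 320*98)*(1/27448) = (-326 + 31360)*(1/27448) = 31034*(1/27448) = 15517/13724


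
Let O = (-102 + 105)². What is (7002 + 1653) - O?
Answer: 8646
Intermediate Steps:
O = 9 (O = 3² = 9)
(7002 + 1653) - O = (7002 + 1653) - 1*9 = 8655 - 9 = 8646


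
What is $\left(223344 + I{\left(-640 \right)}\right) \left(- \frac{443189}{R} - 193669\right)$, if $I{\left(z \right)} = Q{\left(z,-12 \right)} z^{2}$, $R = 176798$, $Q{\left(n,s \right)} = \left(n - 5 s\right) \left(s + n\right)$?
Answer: $- \frac{2651851783669650183272}{88399} \approx -2.9999 \cdot 10^{16}$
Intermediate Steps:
$Q{\left(n,s \right)} = \left(n + s\right) \left(n - 5 s\right)$ ($Q{\left(n,s \right)} = \left(n - 5 s\right) \left(n + s\right) = \left(n + s\right) \left(n - 5 s\right)$)
$I{\left(z \right)} = z^{2} \left(-720 + z^{2} + 48 z\right)$ ($I{\left(z \right)} = \left(z^{2} - 5 \left(-12\right)^{2} - 4 z \left(-12\right)\right) z^{2} = \left(z^{2} - 720 + 48 z\right) z^{2} = \left(-720 + z^{2} + 48 z\right) z^{2} = z^{2} \left(-720 + z^{2} + 48 z\right)$)
$\left(223344 + I{\left(-640 \right)}\right) \left(- \frac{443189}{R} - 193669\right) = \left(223344 + \left(-640\right)^{2} \left(-720 + \left(-640\right)^{2} + 48 \left(-640\right)\right)\right) \left(- \frac{443189}{176798} - 193669\right) = \left(223344 + 409600 \left(-720 + 409600 - 30720\right)\right) \left(\left(-443189\right) \frac{1}{176798} - 193669\right) = \left(223344 + 409600 \cdot 378160\right) \left(- \frac{443189}{176798} - 193669\right) = \left(223344 + 154894336000\right) \left(- \frac{34240735051}{176798}\right) = 154894559344 \left(- \frac{34240735051}{176798}\right) = - \frac{2651851783669650183272}{88399}$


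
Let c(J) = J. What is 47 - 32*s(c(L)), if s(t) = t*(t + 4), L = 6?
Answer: -1873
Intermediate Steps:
s(t) = t*(4 + t)
47 - 32*s(c(L)) = 47 - 192*(4 + 6) = 47 - 192*10 = 47 - 32*60 = 47 - 1920 = -1873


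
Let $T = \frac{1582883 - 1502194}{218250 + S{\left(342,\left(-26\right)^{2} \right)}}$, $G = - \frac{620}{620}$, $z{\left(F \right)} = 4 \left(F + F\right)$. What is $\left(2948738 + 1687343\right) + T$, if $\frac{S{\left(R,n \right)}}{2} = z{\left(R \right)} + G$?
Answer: $\frac{148169160287}{31960} \approx 4.6361 \cdot 10^{6}$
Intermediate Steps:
$z{\left(F \right)} = 8 F$ ($z{\left(F \right)} = 4 \cdot 2 F = 8 F$)
$G = -1$ ($G = \left(-620\right) \frac{1}{620} = -1$)
$S{\left(R,n \right)} = -2 + 16 R$ ($S{\left(R,n \right)} = 2 \left(8 R - 1\right) = 2 \left(-1 + 8 R\right) = -2 + 16 R$)
$T = \frac{11527}{31960}$ ($T = \frac{1582883 - 1502194}{218250 + \left(-2 + 16 \cdot 342\right)} = \frac{80689}{218250 + \left(-2 + 5472\right)} = \frac{80689}{218250 + 5470} = \frac{80689}{223720} = 80689 \cdot \frac{1}{223720} = \frac{11527}{31960} \approx 0.36067$)
$\left(2948738 + 1687343\right) + T = \left(2948738 + 1687343\right) + \frac{11527}{31960} = 4636081 + \frac{11527}{31960} = \frac{148169160287}{31960}$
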